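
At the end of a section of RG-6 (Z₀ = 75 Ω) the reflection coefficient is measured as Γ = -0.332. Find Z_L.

Z_L ≈ 37.6 Ω

Z_L = Z_0·(1 + Γ)/(1 − Γ) = 75·(0.668)/(1.33)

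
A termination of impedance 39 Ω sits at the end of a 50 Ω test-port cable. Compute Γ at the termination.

Γ = (Z_L − Z_0)/(Z_L + Z_0) = (39 − 50)/(39 + 50) = -11/89

Γ = -0.124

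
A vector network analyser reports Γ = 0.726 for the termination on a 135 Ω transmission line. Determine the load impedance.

Z_L ≈ 850 Ω

Z_L = Z_0·(1 + Γ)/(1 − Γ) = 135·(1.73)/(0.274)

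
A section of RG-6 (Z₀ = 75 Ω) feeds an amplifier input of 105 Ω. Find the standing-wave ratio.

Γ = (105 − 75)/(105 + 75) = 0.167
VSWR = (1 + 0.167)/(1 − 0.167)

VSWR ≈ 1.4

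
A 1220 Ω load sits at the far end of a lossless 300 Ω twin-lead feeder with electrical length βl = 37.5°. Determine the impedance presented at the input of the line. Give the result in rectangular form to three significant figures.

tan(βl) = tan(37.5°) = 0.767
Z_in = Z_0·(Z_L + jZ_0·tanβl)/(Z_0 + jZ_L·tanβl)
     = 300·(1220 + j230)/(300 + j936)

Z_in ≈ 181 − j333 Ω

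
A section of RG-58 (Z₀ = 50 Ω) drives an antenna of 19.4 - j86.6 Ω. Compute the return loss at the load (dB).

Γ = (-30.6 − j86.6)/(69.4 − j86.6), |Γ| = 0.828
RL = −20·log₁₀|Γ| = −20·log₁₀(0.828)

RL ≈ 1.64 dB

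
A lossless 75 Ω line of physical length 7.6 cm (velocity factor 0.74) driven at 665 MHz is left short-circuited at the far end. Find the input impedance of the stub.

λ = v/f = 0.74·c / 665 MHz = 0.334 m
βl = 2π·l/λ = 2π × 0.228 = 82°
tan(βl) = 7.08
For a short-circuited stub, Z_in = jZ_0·tan(βl)

Z_in ≈ +j531 Ω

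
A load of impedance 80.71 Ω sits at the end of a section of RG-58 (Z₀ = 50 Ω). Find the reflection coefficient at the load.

Γ = (Z_L − Z_0)/(Z_L + Z_0) = (80.71 − 50)/(80.71 + 50) = 30.71/130.7

Γ = 0.235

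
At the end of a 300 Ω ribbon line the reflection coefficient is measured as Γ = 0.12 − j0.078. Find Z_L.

Z_L = Z_0·(1 + Γ)/(1 − Γ) = 300·(1.12 − j0.078)/(0.88 + j0.078)

Z_L ≈ 377 − j60 Ω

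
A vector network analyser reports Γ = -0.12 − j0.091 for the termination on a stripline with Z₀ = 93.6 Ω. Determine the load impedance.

Z_L ≈ 72.4 − j13.5 Ω

Z_L = Z_0·(1 + Γ)/(1 − Γ) = 93.6·(0.88 − j0.091)/(1.12 + j0.091)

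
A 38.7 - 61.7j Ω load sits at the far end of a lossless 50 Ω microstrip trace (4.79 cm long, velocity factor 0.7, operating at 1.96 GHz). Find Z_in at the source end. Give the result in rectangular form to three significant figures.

Z_in ≈ 108 − j87.3 Ω

λ = v/f = 0.7·c / 1.96 GHz = 0.107 m
βl = 2π·l/λ = 2π × 0.447 = 161°
tan(βl) = tan(161°) = -0.345
Z_in = Z_0·(Z_L + jZ_0·tanβl)/(Z_0 + jZ_L·tanβl)
     = 50·(38.7 − j79)/(28.7 − j13.4)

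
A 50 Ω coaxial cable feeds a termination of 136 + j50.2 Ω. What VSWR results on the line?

Γ = (Z_L − Z_0)/(Z_L + Z_0) = (86 + j50.2)/(186 + j50.2)
|Γ| = 99.6/193 = 0.517
VSWR = (1 + |Γ|)/(1 − |Γ|) = 1.52/0.483

VSWR ≈ 3.14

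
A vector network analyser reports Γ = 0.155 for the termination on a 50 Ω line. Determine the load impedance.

Z_L ≈ 68.3 Ω

Z_L = Z_0·(1 + Γ)/(1 − Γ) = 50·(1.16)/(0.845)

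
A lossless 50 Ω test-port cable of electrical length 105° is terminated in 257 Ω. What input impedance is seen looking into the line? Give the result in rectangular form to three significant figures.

Z_in ≈ 10.4 + j12.9 Ω

tan(βl) = tan(105°) = -3.73
Z_in = Z_0·(Z_L + jZ_0·tanβl)/(Z_0 + jZ_L·tanβl)
     = 50·(257 − j187)/(50 − j959)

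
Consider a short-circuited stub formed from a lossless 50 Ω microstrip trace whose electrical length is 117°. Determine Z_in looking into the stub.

tan(βl) = -1.96
For a short-circuited stub, Z_in = jZ_0·tan(βl)

Z_in ≈ −j98.1 Ω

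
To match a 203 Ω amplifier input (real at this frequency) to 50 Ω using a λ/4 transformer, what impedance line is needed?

Z_qwt = √(Z_0·R_L) = √(50 × 203) = √10150

Z_qwt ≈ 101 Ω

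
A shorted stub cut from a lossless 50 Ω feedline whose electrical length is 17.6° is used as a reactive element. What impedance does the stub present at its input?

tan(βl) = 0.317
For a shorted stub, Z_in = jZ_0·tan(βl)

Z_in ≈ +j15.9 Ω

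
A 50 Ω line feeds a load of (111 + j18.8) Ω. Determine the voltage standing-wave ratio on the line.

Γ = (Z_L − Z_0)/(Z_L + Z_0) = (61 + j18.8)/(161 + j18.8)
|Γ| = 63.8/162 = 0.394
VSWR = (1 + |Γ|)/(1 − |Γ|) = 1.39/0.606

VSWR ≈ 2.3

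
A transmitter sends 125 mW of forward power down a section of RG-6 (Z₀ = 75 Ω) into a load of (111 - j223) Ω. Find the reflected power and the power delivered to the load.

P_reflected ≈ 75.6 mW; P_delivered ≈ 49.4 mW

|Γ| = |(36 − j223)/(186 − j223)| = 0.778
|Γ|² = 0.605
P_refl = |Γ|²·P_inc = 75.6 mW, P_del = (1 − |Γ|²)·P_inc = 49.4 mW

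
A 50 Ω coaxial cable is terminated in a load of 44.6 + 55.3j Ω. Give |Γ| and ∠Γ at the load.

Γ ≈ 0.507 ∠ 65.3°

Γ = (Z_L − Z_0)/(Z_L + Z_0) = (-5.4 + j55.3)/(94.6 + j55.3)
|Γ| = 55.6/110 = 0.507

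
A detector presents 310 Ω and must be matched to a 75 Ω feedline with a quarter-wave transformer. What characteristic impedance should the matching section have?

Z_qwt = √(Z_0·R_L) = √(75 × 310) = √23250

Z_qwt ≈ 152 Ω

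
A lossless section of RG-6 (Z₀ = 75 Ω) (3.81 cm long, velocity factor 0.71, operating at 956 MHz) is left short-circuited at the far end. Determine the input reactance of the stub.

λ = v/f = 0.71·c / 956 MHz = 0.223 m
βl = 2π·l/λ = 2π × 0.171 = 61.6°
tan(βl) = 1.85
For a short-circuited stub, Z_in = jZ_0·tan(βl)

X_in ≈ 138 Ω (inductive)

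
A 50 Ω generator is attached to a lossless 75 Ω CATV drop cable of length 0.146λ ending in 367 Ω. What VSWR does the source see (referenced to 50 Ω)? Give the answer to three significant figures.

VSWR ≈ 4.8

βl = 2π × 0.146 = 52.6°
tan(βl) = 1.31
Z_in = Z_0·(Z_L + jZ_0·tanβl)/(Z_0 + jZ_L·tanβl) = 23.7 − j53.7 Ω
Γ_s = (Z_in − Z_s)/(Z_in + Z_s) = (-26.3 − j53.7)/(73.7 − j53.7), |Γ_s| = 0.655
VSWR = (1 + |Γ_s|)/(1 − |Γ_s|)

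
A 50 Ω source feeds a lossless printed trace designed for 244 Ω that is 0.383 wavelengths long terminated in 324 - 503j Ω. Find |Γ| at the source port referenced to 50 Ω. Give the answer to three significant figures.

βl = 2π × 0.383 = 138°
tan(βl) = -0.904
Z_in = Z_0·(Z_L + jZ_0·tanβl)/(Z_0 + jZ_L·tanβl) = 269 + j464 Ω
Γ_s = (Z_in − Z_s)/(Z_in + Z_s) = (219 + j464)/(319 + j464), |Γ_s| = 0.911

|Γ| ≈ 0.911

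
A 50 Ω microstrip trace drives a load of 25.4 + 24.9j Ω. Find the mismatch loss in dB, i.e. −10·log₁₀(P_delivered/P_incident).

mismatch loss ≈ 0.938 dB

Γ = (-24.6 + j24.9)/(75.4 + j24.9), |Γ| = 0.441
|Γ|² = 0.194, so P_del/P_inc = 1 − |Γ|² = 0.806
ML = −10·log₁₀(1 − |Γ|²)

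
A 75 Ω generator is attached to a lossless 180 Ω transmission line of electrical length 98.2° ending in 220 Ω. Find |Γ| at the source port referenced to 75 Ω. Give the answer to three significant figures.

tan(βl) = -6.94
Z_in = Z_0·(Z_L + jZ_0·tanβl)/(Z_0 + jZ_L·tanβl) = 148 + j8.46 Ω
Γ_s = (Z_in − Z_s)/(Z_in + Z_s) = (73.3 + j8.46)/(223 + j8.46), |Γ_s| = 0.33

|Γ| ≈ 0.33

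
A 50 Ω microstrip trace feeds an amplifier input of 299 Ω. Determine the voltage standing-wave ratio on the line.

VSWR ≈ 5.98

Γ = (299 − 50)/(299 + 50) = 0.713
VSWR = (1 + 0.713)/(1 − 0.713)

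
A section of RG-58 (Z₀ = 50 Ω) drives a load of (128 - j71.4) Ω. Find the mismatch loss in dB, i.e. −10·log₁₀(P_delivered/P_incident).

Γ = (78 − j71.4)/(178 − j71.4), |Γ| = 0.551
|Γ|² = 0.304, so P_del/P_inc = 1 − |Γ|² = 0.696
ML = −10·log₁₀(1 − |Γ|²)

mismatch loss ≈ 1.57 dB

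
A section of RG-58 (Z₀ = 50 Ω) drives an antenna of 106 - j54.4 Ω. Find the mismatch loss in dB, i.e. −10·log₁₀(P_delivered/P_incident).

mismatch loss ≈ 1.1 dB

Γ = (56 − j54.4)/(156 − j54.4), |Γ| = 0.473
|Γ|² = 0.223, so P_del/P_inc = 1 − |Γ|² = 0.777
ML = −10·log₁₀(1 − |Γ|²)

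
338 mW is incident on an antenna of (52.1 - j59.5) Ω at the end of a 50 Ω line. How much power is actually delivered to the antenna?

|Γ| = |(2.1 − j59.5)/(102.1 − j59.5)| = 0.504
|Γ|² = 0.254
P_refl = |Γ|²·P_inc = 85.8 mW, P_del = (1 − |Γ|²)·P_inc = 252 mW

P_delivered ≈ 252 mW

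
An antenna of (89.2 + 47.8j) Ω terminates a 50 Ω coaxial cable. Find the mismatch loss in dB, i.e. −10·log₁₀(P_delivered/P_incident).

mismatch loss ≈ 0.843 dB

Γ = (39.2 + j47.8)/(139.2 + j47.8), |Γ| = 0.42
|Γ|² = 0.176, so P_del/P_inc = 1 − |Γ|² = 0.824
ML = −10·log₁₀(1 − |Γ|²)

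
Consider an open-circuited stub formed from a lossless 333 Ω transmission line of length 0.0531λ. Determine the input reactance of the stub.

X_in ≈ -961 Ω (capacitive)

βl = 2π × 0.0531 = 19.1°
tan(βl) = 0.347
For an open-circuited stub, Z_in = −jZ_0·cot(βl) = −jZ_0/tan(βl)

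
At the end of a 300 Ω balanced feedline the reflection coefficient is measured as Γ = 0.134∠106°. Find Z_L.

Z_L ≈ 270 + j70.8 Ω

Z_L = Z_0·(1 + Γ)/(1 − Γ) = 300·(0.963 + j0.129)/(1.04 − j0.129)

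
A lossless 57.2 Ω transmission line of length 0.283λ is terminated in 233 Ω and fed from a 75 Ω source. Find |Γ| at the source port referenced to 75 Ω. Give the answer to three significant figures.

|Γ| ≈ 0.68

βl = 2π × 0.283 = 102°
tan(βl) = -4.75
Z_in = Z_0·(Z_L + jZ_0·tanβl)/(Z_0 + jZ_L·tanβl) = 14.6 + j11.3 Ω
Γ_s = (Z_in − Z_s)/(Z_in + Z_s) = (-60.4 + j11.3)/(89.6 + j11.3), |Γ_s| = 0.68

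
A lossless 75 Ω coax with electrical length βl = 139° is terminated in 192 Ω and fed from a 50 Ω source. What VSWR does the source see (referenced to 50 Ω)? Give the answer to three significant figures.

tan(βl) = -0.869
Z_in = Z_0·(Z_L + jZ_0·tanβl)/(Z_0 + jZ_L·tanβl) = 56.6 + j60.8 Ω
Γ_s = (Z_in − Z_s)/(Z_in + Z_s) = (6.63 + j60.8)/(107 + j60.8), |Γ_s| = 0.498
VSWR = (1 + |Γ_s|)/(1 − |Γ_s|)

VSWR ≈ 2.99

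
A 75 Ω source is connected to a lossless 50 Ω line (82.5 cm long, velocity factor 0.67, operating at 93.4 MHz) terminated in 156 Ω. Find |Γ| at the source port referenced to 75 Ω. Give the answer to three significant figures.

λ = v/f = 0.67·c / 93.4 MHz = 2.15 m
βl = 2π·l/λ = 2π × 0.383 = 138°
tan(βl) = -0.9
Z_in = Z_0·(Z_L + jZ_0·tanβl)/(Z_0 + jZ_L·tanβl) = 31.8 + j44.2 Ω
Γ_s = (Z_in − Z_s)/(Z_in + Z_s) = (-43.2 + j44.2)/(107 + j44.2), |Γ_s| = 0.535

|Γ| ≈ 0.535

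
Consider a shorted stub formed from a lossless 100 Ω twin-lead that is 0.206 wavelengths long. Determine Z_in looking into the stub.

Z_in ≈ +j352 Ω

βl = 2π × 0.206 = 74.2°
tan(βl) = 3.52
For a shorted stub, Z_in = jZ_0·tan(βl)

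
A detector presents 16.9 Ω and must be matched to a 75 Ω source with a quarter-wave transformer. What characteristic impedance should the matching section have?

Z_qwt ≈ 35.6 Ω

Z_qwt = √(Z_0·R_L) = √(75 × 16.9) = √1268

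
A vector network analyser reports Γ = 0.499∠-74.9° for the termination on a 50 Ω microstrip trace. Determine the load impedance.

Z_L = Z_0·(1 + Γ)/(1 − Γ) = 50·(1.13 − j0.482)/(0.87 + j0.482)

Z_L ≈ 38 − j48.7 Ω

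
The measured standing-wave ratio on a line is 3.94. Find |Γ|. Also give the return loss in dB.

|Γ| = (S − 1)/(S + 1) = (3.94 − 1)/(3.94 + 1) = 2.94/4.94
RL = −20·log₁₀|Γ| = −20·log₁₀(0.595)

|Γ| ≈ 0.595; return loss ≈ 4.51 dB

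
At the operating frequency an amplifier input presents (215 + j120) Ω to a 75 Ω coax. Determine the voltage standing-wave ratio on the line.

Γ = (Z_L − Z_0)/(Z_L + Z_0) = (140 + j120)/(290 + j120)
|Γ| = 184/314 = 0.588
VSWR = (1 + |Γ|)/(1 − |Γ|) = 1.59/0.412

VSWR ≈ 3.85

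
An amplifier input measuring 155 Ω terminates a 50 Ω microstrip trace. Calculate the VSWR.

Γ = (155 − 50)/(155 + 50) = 0.512
VSWR = (1 + 0.512)/(1 − 0.512)

VSWR ≈ 3.1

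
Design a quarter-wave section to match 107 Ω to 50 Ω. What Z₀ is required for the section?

Z_qwt ≈ 73.1 Ω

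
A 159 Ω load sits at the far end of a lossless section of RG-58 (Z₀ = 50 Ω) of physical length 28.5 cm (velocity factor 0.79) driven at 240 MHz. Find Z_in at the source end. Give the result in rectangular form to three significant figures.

λ = v/f = 0.79·c / 240 MHz = 0.988 m
βl = 2π·l/λ = 2π × 0.289 = 104°
tan(βl) = tan(104°) = -4.04
Z_in = Z_0·(Z_L + jZ_0·tanβl)/(Z_0 + jZ_L·tanβl)
     = 50·(159 − j202)/(50 − j643)

Z_in ≈ 16.6 + j11.1 Ω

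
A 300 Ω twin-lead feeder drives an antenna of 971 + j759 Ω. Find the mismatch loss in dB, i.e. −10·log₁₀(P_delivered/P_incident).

mismatch loss ≈ 2.74 dB

Γ = (671 + j759)/(1271 + j759), |Γ| = 0.684
|Γ|² = 0.468, so P_del/P_inc = 1 − |Γ|² = 0.532
ML = −10·log₁₀(1 − |Γ|²)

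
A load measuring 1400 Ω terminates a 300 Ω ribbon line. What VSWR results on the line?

VSWR ≈ 4.67

For a purely resistive load, VSWR = R_L/Z_0 or Z_0/R_L (whichever > 1) = 1400/300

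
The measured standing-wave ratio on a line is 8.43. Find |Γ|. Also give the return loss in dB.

|Γ| = (S − 1)/(S + 1) = (8.43 − 1)/(8.43 + 1) = 7.43/9.43
RL = −20·log₁₀|Γ| = −20·log₁₀(0.788)

|Γ| ≈ 0.788; return loss ≈ 2.07 dB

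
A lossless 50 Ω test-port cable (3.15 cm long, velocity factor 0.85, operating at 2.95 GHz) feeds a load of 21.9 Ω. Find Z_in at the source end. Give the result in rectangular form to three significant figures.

λ = v/f = 0.85·c / 2.95 GHz = 0.0864 m
βl = 2π·l/λ = 2π × 0.364 = 131°
tan(βl) = tan(131°) = -1.14
Z_in = Z_0·(Z_L + jZ_0·tanβl)/(Z_0 + jZ_L·tanβl)
     = 50·(21.9 − j57.1)/(50 − j25)

Z_in ≈ 40.4 − j36.9 Ω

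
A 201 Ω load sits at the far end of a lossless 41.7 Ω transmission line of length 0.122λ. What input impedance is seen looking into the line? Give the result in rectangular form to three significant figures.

Z_in ≈ 17.2 − j39.6 Ω

βl = 2π × 0.122 = 43.9°
tan(βl) = tan(43.9°) = 0.963
Z_in = Z_0·(Z_L + jZ_0·tanβl)/(Z_0 + jZ_L·tanβl)
     = 41.7·(201 + j40.2)/(41.7 + j194)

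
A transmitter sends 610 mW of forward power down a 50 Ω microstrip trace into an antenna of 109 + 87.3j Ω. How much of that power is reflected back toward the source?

|Γ| = |(59 + j87.3)/(159 + j87.3)| = 0.581
|Γ|² = 0.337
P_refl = |Γ|²·P_inc = 206 mW, P_del = (1 − |Γ|²)·P_inc = 404 mW

P_reflected ≈ 206 mW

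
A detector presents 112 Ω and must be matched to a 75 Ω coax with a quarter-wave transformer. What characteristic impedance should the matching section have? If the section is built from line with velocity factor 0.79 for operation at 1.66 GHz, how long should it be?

Z_qwt ≈ 91.7 Ω; length ≈ 3.57 cm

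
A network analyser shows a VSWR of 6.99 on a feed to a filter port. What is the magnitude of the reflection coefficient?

|Γ| ≈ 0.75

|Γ| = (S − 1)/(S + 1) = (6.99 − 1)/(6.99 + 1) = 5.99/7.99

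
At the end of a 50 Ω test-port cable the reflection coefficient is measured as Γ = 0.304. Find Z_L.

Z_L = Z_0·(1 + Γ)/(1 − Γ) = 50·(1.3)/(0.696)

Z_L ≈ 93.7 Ω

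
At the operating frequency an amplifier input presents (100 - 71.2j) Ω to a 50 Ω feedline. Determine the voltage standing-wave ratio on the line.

VSWR ≈ 3.2

Γ = (Z_L − Z_0)/(Z_L + Z_0) = (50 − j71.2)/(150 − j71.2)
|Γ| = 87/166 = 0.524
VSWR = (1 + |Γ|)/(1 − |Γ|) = 1.52/0.476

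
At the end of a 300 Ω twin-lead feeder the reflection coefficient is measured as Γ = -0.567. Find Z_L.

Z_L ≈ 82.9 Ω

Z_L = Z_0·(1 + Γ)/(1 − Γ) = 300·(0.433)/(1.57)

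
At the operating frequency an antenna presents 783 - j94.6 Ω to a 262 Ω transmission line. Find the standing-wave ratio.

Γ = (Z_L − Z_0)/(Z_L + Z_0) = (521 − j94.6)/(1045 − j94.6)
|Γ| = 530/1050 = 0.505
VSWR = (1 + |Γ|)/(1 − |Γ|) = 1.5/0.495

VSWR ≈ 3.04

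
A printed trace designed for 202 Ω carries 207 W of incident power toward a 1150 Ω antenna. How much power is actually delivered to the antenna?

P_delivered ≈ 105 W

Γ = (1150 − 202)/(1150 + 202) = 0.701
|Γ|² = 0.492
P_refl = |Γ|²·P_inc = 102 W, P_del = (1 − |Γ|²)·P_inc = 105 W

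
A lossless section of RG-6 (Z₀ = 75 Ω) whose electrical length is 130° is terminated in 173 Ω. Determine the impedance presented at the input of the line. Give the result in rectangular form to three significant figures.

tan(βl) = tan(130°) = -1.19
Z_in = Z_0·(Z_L + jZ_0·tanβl)/(Z_0 + jZ_L·tanβl)
     = 75·(173 − j89.4)/(75 − j206)

Z_in ≈ 48.9 + j45.1 Ω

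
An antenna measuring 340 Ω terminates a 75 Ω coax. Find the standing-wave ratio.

For a purely resistive load, VSWR = R_L/Z_0 or Z_0/R_L (whichever > 1) = 340/75

VSWR ≈ 4.53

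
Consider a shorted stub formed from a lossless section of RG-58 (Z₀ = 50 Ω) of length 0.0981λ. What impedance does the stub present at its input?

βl = 2π × 0.0981 = 35.3°
tan(βl) = 0.708
For a shorted stub, Z_in = jZ_0·tan(βl)

Z_in ≈ +j35.4 Ω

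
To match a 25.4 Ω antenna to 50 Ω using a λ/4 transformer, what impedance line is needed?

Z_qwt ≈ 35.6 Ω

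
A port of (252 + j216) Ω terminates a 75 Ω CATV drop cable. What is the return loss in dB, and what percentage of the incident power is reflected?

RL ≈ 2.94 dB; 50.8% of incident power reflected

Γ = (177 + j216)/(327 + j216), |Γ| = 0.713
RL = −20·log₁₀(0.713) = 2.94 dB
P_refl/P_inc = |Γ|² = 0.508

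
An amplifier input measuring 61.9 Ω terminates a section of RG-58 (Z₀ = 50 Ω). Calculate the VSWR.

VSWR ≈ 1.24

For a purely resistive load, VSWR = R_L/Z_0 or Z_0/R_L (whichever > 1) = 61.9/50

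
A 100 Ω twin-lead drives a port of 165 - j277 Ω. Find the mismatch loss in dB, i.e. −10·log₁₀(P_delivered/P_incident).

Γ = (65 − j277)/(265 − j277), |Γ| = 0.742
|Γ|² = 0.551, so P_del/P_inc = 1 − |Γ|² = 0.449
ML = −10·log₁₀(1 − |Γ|²)

mismatch loss ≈ 3.48 dB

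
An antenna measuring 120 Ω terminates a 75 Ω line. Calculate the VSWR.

For a purely resistive load, VSWR = R_L/Z_0 or Z_0/R_L (whichever > 1) = 120/75

VSWR ≈ 1.6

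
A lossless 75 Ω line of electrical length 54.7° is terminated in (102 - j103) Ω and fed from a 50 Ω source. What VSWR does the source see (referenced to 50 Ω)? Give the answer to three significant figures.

VSWR ≈ 2.26

tan(βl) = 1.41
Z_in = Z_0·(Z_L + jZ_0·tanβl)/(Z_0 + jZ_L·tanβl) = 24.8 − j15.2 Ω
Γ_s = (Z_in − Z_s)/(Z_in + Z_s) = (-25.2 − j15.2)/(74.8 − j15.2), |Γ_s| = 0.386
VSWR = (1 + |Γ_s|)/(1 − |Γ_s|)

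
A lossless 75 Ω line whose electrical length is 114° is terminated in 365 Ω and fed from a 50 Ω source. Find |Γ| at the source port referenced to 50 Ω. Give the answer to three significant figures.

tan(βl) = -2.25
Z_in = Z_0·(Z_L + jZ_0·tanβl)/(Z_0 + jZ_L·tanβl) = 18.3 + j31.7 Ω
Γ_s = (Z_in − Z_s)/(Z_in + Z_s) = (-31.7 + j31.7)/(68.3 + j31.7), |Γ_s| = 0.595

|Γ| ≈ 0.595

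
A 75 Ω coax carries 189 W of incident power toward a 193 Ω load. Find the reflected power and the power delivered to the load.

P_reflected ≈ 36.6 W; P_delivered ≈ 152 W

Γ = (193 − 75)/(193 + 75) = 0.44
|Γ|² = 0.194
P_refl = |Γ|²·P_inc = 36.6 W, P_del = (1 − |Γ|²)·P_inc = 152 W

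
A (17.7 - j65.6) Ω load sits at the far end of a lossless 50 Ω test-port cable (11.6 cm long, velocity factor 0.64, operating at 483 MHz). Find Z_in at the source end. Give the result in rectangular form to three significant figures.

λ = v/f = 0.64·c / 483 MHz = 0.398 m
βl = 2π·l/λ = 2π × 0.292 = 105°
tan(βl) = tan(105°) = -3.72
Z_in = Z_0·(Z_L + jZ_0·tanβl)/(Z_0 + jZ_L·tanβl)
     = 50·(17.7 − j252)/(-194 − j65.8)

Z_in ≈ 15.6 + j59.5 Ω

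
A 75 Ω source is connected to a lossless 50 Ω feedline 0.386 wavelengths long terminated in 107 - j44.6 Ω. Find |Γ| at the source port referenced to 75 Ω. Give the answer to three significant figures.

|Γ| ≈ 0.401

βl = 2π × 0.386 = 139°
tan(βl) = -0.871
Z_in = Z_0·(Z_L + jZ_0·tanβl)/(Z_0 + jZ_L·tanβl) = 53.4 + j51 Ω
Γ_s = (Z_in − Z_s)/(Z_in + Z_s) = (-21.6 + j51)/(128 + j51), |Γ_s| = 0.401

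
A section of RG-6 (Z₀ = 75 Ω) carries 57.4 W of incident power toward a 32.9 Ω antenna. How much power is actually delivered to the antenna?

P_delivered ≈ 48.7 W

Γ = (32.9 − 75)/(32.9 + 75) = -0.39
|Γ|² = 0.152
P_refl = |Γ|²·P_inc = 8.74 W, P_del = (1 − |Γ|²)·P_inc = 48.7 W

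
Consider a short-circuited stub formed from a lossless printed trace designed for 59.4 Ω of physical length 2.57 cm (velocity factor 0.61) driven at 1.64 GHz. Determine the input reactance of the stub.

λ = v/f = 0.61·c / 1.64 GHz = 0.112 m
βl = 2π·l/λ = 2π × 0.23 = 82.9°
tan(βl) = 8.04
For a short-circuited stub, Z_in = jZ_0·tan(βl)

X_in ≈ 478 Ω (inductive)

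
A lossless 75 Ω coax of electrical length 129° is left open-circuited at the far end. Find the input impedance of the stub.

Z_in ≈ +j60.7 Ω

tan(βl) = -1.23
For an open-circuited stub, Z_in = −jZ_0·cot(βl) = −jZ_0/tan(βl)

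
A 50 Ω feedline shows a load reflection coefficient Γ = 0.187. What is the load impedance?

Z_L ≈ 73 Ω

Z_L = Z_0·(1 + Γ)/(1 − Γ) = 50·(1.19)/(0.813)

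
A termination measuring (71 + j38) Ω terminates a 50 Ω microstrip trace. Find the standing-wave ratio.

Γ = (Z_L − Z_0)/(Z_L + Z_0) = (21 + j38)/(121 + j38)
|Γ| = 43.4/127 = 0.342
VSWR = (1 + |Γ|)/(1 − |Γ|) = 1.34/0.658

VSWR ≈ 2.04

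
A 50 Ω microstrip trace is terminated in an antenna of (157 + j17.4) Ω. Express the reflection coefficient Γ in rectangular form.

Γ ≈ 0.52 + j0.0403

Γ = (Z_L − Z_0)/(Z_L + Z_0) = (107 + j17.4)/(207 + j17.4)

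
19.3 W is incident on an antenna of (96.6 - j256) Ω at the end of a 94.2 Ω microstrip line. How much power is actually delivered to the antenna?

P_delivered ≈ 6.89 W

|Γ| = |(2.4 − j256)/(190.8 − j256)| = 0.802
|Γ|² = 0.643
P_refl = |Γ|²·P_inc = 12.4 W, P_del = (1 − |Γ|²)·P_inc = 6.89 W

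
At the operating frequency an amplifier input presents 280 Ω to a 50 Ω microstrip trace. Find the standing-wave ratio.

VSWR ≈ 5.6

Γ = (280 − 50)/(280 + 50) = 0.697
VSWR = (1 + 0.697)/(1 − 0.697)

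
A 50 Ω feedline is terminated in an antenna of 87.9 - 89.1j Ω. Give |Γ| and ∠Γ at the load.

Γ ≈ 0.59 ∠ -34.1°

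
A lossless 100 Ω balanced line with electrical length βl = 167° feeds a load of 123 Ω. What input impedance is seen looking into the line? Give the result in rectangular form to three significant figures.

Z_in ≈ 120 + j11 Ω

tan(βl) = tan(167°) = -0.231
Z_in = Z_0·(Z_L + jZ_0·tanβl)/(Z_0 + jZ_L·tanβl)
     = 100·(123 − j23.1)/(100 − j28.4)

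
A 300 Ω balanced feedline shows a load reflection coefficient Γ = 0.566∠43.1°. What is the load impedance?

Z_L = Z_0·(1 + Γ)/(1 − Γ) = 300·(1.41 + j0.387)/(0.587 − j0.387)

Z_L ≈ 413 + j470 Ω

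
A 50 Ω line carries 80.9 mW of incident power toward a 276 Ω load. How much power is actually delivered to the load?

P_delivered ≈ 42 mW

Γ = (276 − 50)/(276 + 50) = 0.693
|Γ|² = 0.481
P_refl = |Γ|²·P_inc = 38.9 mW, P_del = (1 − |Γ|²)·P_inc = 42 mW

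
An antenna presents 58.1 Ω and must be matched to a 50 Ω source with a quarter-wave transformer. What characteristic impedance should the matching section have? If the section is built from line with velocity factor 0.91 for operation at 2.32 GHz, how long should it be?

Z_qwt = √(Z_0·R_L) = √(50 × 58.1) = √2905
λ = 0.91·c/f = 0.118 m, so l = λ/4 = 0.0294 m

Z_qwt ≈ 53.9 Ω; length ≈ 2.94 cm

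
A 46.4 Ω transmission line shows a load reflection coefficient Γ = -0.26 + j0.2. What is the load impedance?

Z_L = Z_0·(1 + Γ)/(1 − Γ) = 46.4·(0.74 + j0.2)/(1.26 − j0.2)

Z_L ≈ 25.4 + j11.4 Ω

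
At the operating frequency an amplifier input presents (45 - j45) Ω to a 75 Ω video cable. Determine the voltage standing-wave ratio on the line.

VSWR ≈ 2.46

Γ = (Z_L − Z_0)/(Z_L + Z_0) = (-30 − j45)/(120 − j45)
|Γ| = 54.1/128 = 0.422
VSWR = (1 + |Γ|)/(1 − |Γ|) = 1.42/0.578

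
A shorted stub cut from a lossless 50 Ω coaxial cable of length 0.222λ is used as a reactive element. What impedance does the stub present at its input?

βl = 2π × 0.222 = 79.9°
tan(βl) = 5.63
For a shorted stub, Z_in = jZ_0·tan(βl)

Z_in ≈ +j281 Ω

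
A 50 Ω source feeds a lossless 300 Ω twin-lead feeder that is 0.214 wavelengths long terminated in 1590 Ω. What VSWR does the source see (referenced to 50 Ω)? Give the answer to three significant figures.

βl = 2π × 0.214 = 77°
tan(βl) = 4.35
Z_in = Z_0·(Z_L + jZ_0·tanβl)/(Z_0 + jZ_L·tanβl) = 59.5 − j66.5 Ω
Γ_s = (Z_in − Z_s)/(Z_in + Z_s) = (9.49 − j66.5)/(109 − j66.5), |Γ_s| = 0.524
VSWR = (1 + |Γ_s|)/(1 − |Γ_s|)

VSWR ≈ 3.2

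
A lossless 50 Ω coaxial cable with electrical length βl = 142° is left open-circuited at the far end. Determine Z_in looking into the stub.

tan(βl) = -0.781
For an open-circuited stub, Z_in = −jZ_0·cot(βl) = −jZ_0/tan(βl)

Z_in ≈ +j64 Ω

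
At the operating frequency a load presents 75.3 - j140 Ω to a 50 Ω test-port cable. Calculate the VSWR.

VSWR ≈ 7.24

Γ = (Z_L − Z_0)/(Z_L + Z_0) = (25.3 − j140)/(125.3 − j140)
|Γ| = 142/188 = 0.757
VSWR = (1 + |Γ|)/(1 − |Γ|) = 1.76/0.243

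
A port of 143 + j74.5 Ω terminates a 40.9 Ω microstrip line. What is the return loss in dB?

Γ = (102.1 + j74.5)/(183.9 + j74.5), |Γ| = 0.637
RL = −20·log₁₀|Γ| = −20·log₁₀(0.637)

RL ≈ 3.92 dB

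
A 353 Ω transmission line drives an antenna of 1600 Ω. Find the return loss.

Γ = (1600 − 353)/(1600 + 353) = 0.639
RL = −20·log₁₀|Γ| = −20·log₁₀(0.639)

RL ≈ 3.9 dB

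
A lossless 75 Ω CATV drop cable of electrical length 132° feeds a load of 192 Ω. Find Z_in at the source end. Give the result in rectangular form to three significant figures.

Z_in ≈ 47.2 + j50.9 Ω

tan(βl) = tan(132°) = -1.11
Z_in = Z_0·(Z_L + jZ_0·tanβl)/(Z_0 + jZ_L·tanβl)
     = 75·(192 − j83.3)/(75 − j213)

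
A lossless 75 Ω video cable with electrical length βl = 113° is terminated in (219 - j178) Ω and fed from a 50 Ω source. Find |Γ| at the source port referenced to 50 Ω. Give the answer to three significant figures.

|Γ| ≈ 0.642

tan(βl) = -2.36
Z_in = Z_0·(Z_L + jZ_0·tanβl)/(Z_0 + jZ_L·tanβl) = 21 + j45.8 Ω
Γ_s = (Z_in − Z_s)/(Z_in + Z_s) = (-29 + j45.8)/(71 + j45.8), |Γ_s| = 0.642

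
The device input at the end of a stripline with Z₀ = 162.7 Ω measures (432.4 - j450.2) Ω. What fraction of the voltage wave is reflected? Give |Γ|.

|Γ| ≈ 0.703

Γ = (Z_L − Z_0)/(Z_L + Z_0) = (269.7 − j450.2)/(595.1 − j450.2)
|Γ| = 525/746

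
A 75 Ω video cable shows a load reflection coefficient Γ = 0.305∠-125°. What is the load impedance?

Z_L ≈ 47.1 − j26 Ω

Z_L = Z_0·(1 + Γ)/(1 − Γ) = 75·(0.825 − j0.25)/(1.17 + j0.25)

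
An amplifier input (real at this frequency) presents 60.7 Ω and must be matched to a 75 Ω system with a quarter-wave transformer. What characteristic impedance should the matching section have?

Z_qwt ≈ 67.5 Ω

Z_qwt = √(Z_0·R_L) = √(75 × 60.7) = √4552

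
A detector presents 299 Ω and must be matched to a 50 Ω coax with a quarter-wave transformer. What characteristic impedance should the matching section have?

Z_qwt = √(Z_0·R_L) = √(50 × 299) = √14950

Z_qwt ≈ 122 Ω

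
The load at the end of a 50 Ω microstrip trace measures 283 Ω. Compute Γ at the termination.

Γ = (Z_L − Z_0)/(Z_L + Z_0) = (283 − 50)/(283 + 50) = 233/333

Γ = 0.7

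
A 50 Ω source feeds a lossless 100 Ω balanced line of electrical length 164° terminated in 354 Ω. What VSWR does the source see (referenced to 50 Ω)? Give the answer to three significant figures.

tan(βl) = -0.287
Z_in = Z_0·(Z_L + jZ_0·tanβl)/(Z_0 + jZ_L·tanβl) = 189 + j163 Ω
Γ_s = (Z_in − Z_s)/(Z_in + Z_s) = (139 + j163)/(239 + j163), |Γ_s| = 0.74
VSWR = (1 + |Γ_s|)/(1 − |Γ_s|)

VSWR ≈ 6.7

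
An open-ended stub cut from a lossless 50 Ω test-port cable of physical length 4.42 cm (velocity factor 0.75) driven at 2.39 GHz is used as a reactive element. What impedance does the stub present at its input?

λ = v/f = 0.75·c / 2.39 GHz = 0.0941 m
βl = 2π·l/λ = 2π × 0.47 = 169°
tan(βl) = -0.194
For an open-ended stub, Z_in = −jZ_0·cot(βl) = −jZ_0/tan(βl)

Z_in ≈ +j258 Ω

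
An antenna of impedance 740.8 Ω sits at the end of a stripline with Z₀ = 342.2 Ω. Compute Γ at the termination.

Γ = 0.368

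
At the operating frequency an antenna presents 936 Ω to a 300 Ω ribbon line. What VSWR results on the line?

VSWR ≈ 3.12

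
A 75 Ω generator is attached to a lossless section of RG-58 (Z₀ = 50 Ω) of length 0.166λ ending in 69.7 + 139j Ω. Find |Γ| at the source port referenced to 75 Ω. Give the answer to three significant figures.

|Γ| ≈ 0.778

βl = 2π × 0.166 = 59.8°
tan(βl) = 1.72
Z_in = Z_0·(Z_L + jZ_0·tanβl)/(Z_0 + jZ_L·tanβl) = 13.8 − j50.9 Ω
Γ_s = (Z_in − Z_s)/(Z_in + Z_s) = (-61.2 − j50.9)/(88.8 − j50.9), |Γ_s| = 0.778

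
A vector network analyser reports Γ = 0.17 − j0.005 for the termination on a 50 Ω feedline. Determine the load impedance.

Z_L = Z_0·(1 + Γ)/(1 − Γ) = 50·(1.17 − j0.005)/(0.83 + j0.005)

Z_L ≈ 70.5 − j0.726 Ω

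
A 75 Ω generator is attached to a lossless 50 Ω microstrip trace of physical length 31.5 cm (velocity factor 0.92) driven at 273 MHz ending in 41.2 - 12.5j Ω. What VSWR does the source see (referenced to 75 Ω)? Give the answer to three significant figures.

VSWR ≈ 1.15

λ = v/f = 0.92·c / 273 MHz = 1.01 m
βl = 2π·l/λ = 2π × 0.312 = 112°
tan(βl) = -2.45
Z_in = Z_0·(Z_L + jZ_0·tanβl)/(Z_0 + jZ_L·tanβl) = 68.3 + j7.33 Ω
Γ_s = (Z_in − Z_s)/(Z_in + Z_s) = (-6.74 + j7.33)/(143 + j7.33), |Γ_s| = 0.0694
VSWR = (1 + |Γ_s|)/(1 − |Γ_s|)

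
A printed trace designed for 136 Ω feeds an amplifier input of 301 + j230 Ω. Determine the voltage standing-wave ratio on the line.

VSWR ≈ 3.69

Γ = (Z_L − Z_0)/(Z_L + Z_0) = (165 + j230)/(437 + j230)
|Γ| = 283/494 = 0.573
VSWR = (1 + |Γ|)/(1 − |Γ|) = 1.57/0.427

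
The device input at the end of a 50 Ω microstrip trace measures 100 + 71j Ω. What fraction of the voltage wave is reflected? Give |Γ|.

Γ = (Z_L − Z_0)/(Z_L + Z_0) = (50 + j71)/(150 + j71)
|Γ| = 86.8/166

|Γ| ≈ 0.523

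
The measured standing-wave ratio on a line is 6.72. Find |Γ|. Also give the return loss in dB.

|Γ| = (S − 1)/(S + 1) = (6.72 − 1)/(6.72 + 1) = 5.72/7.72
RL = −20·log₁₀|Γ| = −20·log₁₀(0.741)

|Γ| ≈ 0.741; return loss ≈ 2.6 dB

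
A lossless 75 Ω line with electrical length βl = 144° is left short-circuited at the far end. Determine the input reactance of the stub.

X_in ≈ -54.5 Ω (capacitive)

tan(βl) = -0.727
For a short-circuited stub, Z_in = jZ_0·tan(βl)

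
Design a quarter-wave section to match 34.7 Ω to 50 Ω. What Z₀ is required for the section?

Z_qwt ≈ 41.7 Ω

Z_qwt = √(Z_0·R_L) = √(50 × 34.7) = √1735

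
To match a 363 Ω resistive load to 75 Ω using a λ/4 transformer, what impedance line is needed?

Z_qwt ≈ 165 Ω

Z_qwt = √(Z_0·R_L) = √(75 × 363) = √27220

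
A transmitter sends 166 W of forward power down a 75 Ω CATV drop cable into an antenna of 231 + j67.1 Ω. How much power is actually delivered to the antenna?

P_delivered ≈ 117 W

|Γ| = |(156 + j67.1)/(306 + j67.1)| = 0.542
|Γ|² = 0.294
P_refl = |Γ|²·P_inc = 48.8 W, P_del = (1 − |Γ|²)·P_inc = 117 W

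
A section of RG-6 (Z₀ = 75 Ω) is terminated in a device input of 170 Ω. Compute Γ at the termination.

Γ = 0.388

Γ = (Z_L − Z_0)/(Z_L + Z_0) = (170 − 75)/(170 + 75) = 95/245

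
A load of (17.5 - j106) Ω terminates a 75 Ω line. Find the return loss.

Γ = (-57.5 − j106)/(92.5 − j106), |Γ| = 0.857
RL = −20·log₁₀|Γ| = −20·log₁₀(0.857)

RL ≈ 1.34 dB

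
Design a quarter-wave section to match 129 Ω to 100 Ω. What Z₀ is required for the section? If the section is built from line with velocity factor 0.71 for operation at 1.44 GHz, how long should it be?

Z_qwt = √(Z_0·R_L) = √(100 × 129) = √12900
λ = 0.71·c/f = 0.148 m, so l = λ/4 = 0.037 m

Z_qwt ≈ 114 Ω; length ≈ 3.7 cm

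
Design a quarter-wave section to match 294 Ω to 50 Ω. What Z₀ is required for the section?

Z_qwt = √(Z_0·R_L) = √(50 × 294) = √14700

Z_qwt ≈ 121 Ω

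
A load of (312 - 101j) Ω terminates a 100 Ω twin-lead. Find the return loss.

RL ≈ 5.14 dB

Γ = (212 − j101)/(412 − j101), |Γ| = 0.554
RL = −20·log₁₀|Γ| = −20·log₁₀(0.554)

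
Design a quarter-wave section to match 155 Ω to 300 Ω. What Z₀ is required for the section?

Z_qwt = √(Z_0·R_L) = √(300 × 155) = √46500

Z_qwt ≈ 216 Ω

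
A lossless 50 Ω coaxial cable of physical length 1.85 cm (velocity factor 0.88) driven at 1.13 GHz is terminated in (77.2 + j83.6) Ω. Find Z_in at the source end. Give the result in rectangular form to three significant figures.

Z_in ≈ 140 − j76.7 Ω

λ = v/f = 0.88·c / 1.13 GHz = 0.234 m
βl = 2π·l/λ = 2π × 0.0792 = 28.5°
tan(βl) = tan(28.5°) = 0.543
Z_in = Z_0·(Z_L + jZ_0·tanβl)/(Z_0 + jZ_L·tanβl)
     = 50·(77.2 + j111)/(4.6 + j41.9)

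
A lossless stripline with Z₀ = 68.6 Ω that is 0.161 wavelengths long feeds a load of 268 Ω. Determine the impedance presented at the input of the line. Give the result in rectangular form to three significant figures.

βl = 2π × 0.161 = 58°
tan(βl) = tan(58°) = 1.6
Z_in = Z_0·(Z_L + jZ_0·tanβl)/(Z_0 + jZ_L·tanβl)
     = 68.6·(268 + j110)/(68.6 + j428)

Z_in ≈ 23.8 − j39.1 Ω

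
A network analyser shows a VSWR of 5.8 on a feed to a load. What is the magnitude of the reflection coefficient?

|Γ| ≈ 0.706

|Γ| = (S − 1)/(S + 1) = (5.8 − 1)/(5.8 + 1) = 4.8/6.8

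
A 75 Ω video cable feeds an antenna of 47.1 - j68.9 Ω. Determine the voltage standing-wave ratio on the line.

VSWR ≈ 3.26

Γ = (Z_L − Z_0)/(Z_L + Z_0) = (-27.9 − j68.9)/(122.1 − j68.9)
|Γ| = 74.3/140 = 0.53
VSWR = (1 + |Γ|)/(1 − |Γ|) = 1.53/0.47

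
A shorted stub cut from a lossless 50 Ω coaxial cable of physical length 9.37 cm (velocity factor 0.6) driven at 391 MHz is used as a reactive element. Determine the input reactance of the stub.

X_in ≈ 166 Ω (inductive)

λ = v/f = 0.6·c / 391 MHz = 0.46 m
βl = 2π·l/λ = 2π × 0.204 = 73.3°
tan(βl) = 3.33
For a shorted stub, Z_in = jZ_0·tan(βl)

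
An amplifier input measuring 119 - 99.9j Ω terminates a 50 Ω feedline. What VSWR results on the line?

VSWR ≈ 4.24

Γ = (Z_L − Z_0)/(Z_L + Z_0) = (69 − j99.9)/(169 − j99.9)
|Γ| = 121/196 = 0.618
VSWR = (1 + |Γ|)/(1 − |Γ|) = 1.62/0.382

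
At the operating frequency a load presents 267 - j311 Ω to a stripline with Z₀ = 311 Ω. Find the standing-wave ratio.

Γ = (Z_L − Z_0)/(Z_L + Z_0) = (-44 − j311)/(578 − j311)
|Γ| = 314/656 = 0.479
VSWR = (1 + |Γ|)/(1 − |Γ|) = 1.48/0.521

VSWR ≈ 2.84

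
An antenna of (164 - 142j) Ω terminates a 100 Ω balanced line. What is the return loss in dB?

RL ≈ 5.69 dB

Γ = (64 − j142)/(264 − j142), |Γ| = 0.52
RL = −20·log₁₀|Γ| = −20·log₁₀(0.52)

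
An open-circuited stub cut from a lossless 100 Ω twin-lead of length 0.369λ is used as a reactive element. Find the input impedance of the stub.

βl = 2π × 0.369 = 133°
tan(βl) = -1.08
For an open-circuited stub, Z_in = −jZ_0·cot(βl) = −jZ_0/tan(βl)

Z_in ≈ +j92.7 Ω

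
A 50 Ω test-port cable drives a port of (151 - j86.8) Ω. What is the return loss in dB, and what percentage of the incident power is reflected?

Γ = (101 − j86.8)/(201 − j86.8), |Γ| = 0.608
RL = −20·log₁₀(0.608) = 4.32 dB
P_refl/P_inc = |Γ|² = 0.37

RL ≈ 4.32 dB; 37% of incident power reflected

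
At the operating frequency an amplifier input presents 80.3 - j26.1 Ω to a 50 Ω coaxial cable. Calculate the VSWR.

Γ = (Z_L − Z_0)/(Z_L + Z_0) = (30.3 − j26.1)/(130.3 − j26.1)
|Γ| = 40/133 = 0.301
VSWR = (1 + |Γ|)/(1 − |Γ|) = 1.3/0.699

VSWR ≈ 1.86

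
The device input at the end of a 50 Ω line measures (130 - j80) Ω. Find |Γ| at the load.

|Γ| ≈ 0.574

Γ = (Z_L − Z_0)/(Z_L + Z_0) = (80 − j80)/(180 − j80)
|Γ| = 113/197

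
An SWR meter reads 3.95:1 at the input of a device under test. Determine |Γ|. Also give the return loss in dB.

|Γ| = (S − 1)/(S + 1) = (3.95 − 1)/(3.95 + 1) = 2.95/4.95
RL = −20·log₁₀|Γ| = −20·log₁₀(0.596)

|Γ| ≈ 0.596; return loss ≈ 4.5 dB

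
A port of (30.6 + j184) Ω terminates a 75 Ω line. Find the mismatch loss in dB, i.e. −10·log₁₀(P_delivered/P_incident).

Γ = (-44.4 + j184)/(105.6 + j184), |Γ| = 0.892
|Γ|² = 0.796, so P_del/P_inc = 1 − |Γ|² = 0.204
ML = −10·log₁₀(1 − |Γ|²)

mismatch loss ≈ 6.9 dB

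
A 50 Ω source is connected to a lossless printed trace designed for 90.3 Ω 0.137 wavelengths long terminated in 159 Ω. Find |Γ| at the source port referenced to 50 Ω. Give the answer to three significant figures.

βl = 2π × 0.137 = 49.3°
tan(βl) = 1.16
Z_in = Z_0·(Z_L + jZ_0·tanβl)/(Z_0 + jZ_L·tanβl) = 72 − j42.5 Ω
Γ_s = (Z_in − Z_s)/(Z_in + Z_s) = (22 − j42.5)/(122 − j42.5), |Γ_s| = 0.37

|Γ| ≈ 0.37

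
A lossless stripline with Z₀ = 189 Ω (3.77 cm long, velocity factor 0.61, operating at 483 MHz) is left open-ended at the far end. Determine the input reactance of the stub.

X_in ≈ -262 Ω (capacitive)

λ = v/f = 0.61·c / 483 MHz = 0.379 m
βl = 2π·l/λ = 2π × 0.0995 = 35.8°
tan(βl) = 0.722
For an open-ended stub, Z_in = −jZ_0·cot(βl) = −jZ_0/tan(βl)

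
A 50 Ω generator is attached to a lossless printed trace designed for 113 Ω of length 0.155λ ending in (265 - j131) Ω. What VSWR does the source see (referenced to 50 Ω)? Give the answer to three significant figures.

VSWR ≈ 2.44

βl = 2π × 0.155 = 55.8°
tan(βl) = 1.47
Z_in = Z_0·(Z_L + jZ_0·tanβl)/(Z_0 + jZ_L·tanβl) = 43.6 − j42.6 Ω
Γ_s = (Z_in − Z_s)/(Z_in + Z_s) = (-6.38 − j42.6)/(93.6 − j42.6), |Γ_s| = 0.419
VSWR = (1 + |Γ_s|)/(1 − |Γ_s|)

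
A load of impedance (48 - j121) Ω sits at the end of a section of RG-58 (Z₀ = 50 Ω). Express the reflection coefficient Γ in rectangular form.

Γ ≈ 0.596 − j0.499

Γ = (Z_L − Z_0)/(Z_L + Z_0) = (-2 − j121)/(98 − j121)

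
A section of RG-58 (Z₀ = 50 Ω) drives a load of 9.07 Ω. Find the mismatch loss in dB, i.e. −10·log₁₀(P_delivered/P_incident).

mismatch loss ≈ 2.84 dB

Γ = (9.07 − 50)/(9.07 + 50) = -0.693
|Γ|² = 0.48, so P_del/P_inc = 1 − |Γ|² = 0.52
ML = −10·log₁₀(1 − |Γ|²)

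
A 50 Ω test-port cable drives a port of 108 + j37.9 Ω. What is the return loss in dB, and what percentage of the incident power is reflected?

RL ≈ 7.4 dB; 18.2% of incident power reflected

Γ = (58 + j37.9)/(158 + j37.9), |Γ| = 0.426
RL = −20·log₁₀(0.426) = 7.4 dB
P_refl/P_inc = |Γ|² = 0.182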